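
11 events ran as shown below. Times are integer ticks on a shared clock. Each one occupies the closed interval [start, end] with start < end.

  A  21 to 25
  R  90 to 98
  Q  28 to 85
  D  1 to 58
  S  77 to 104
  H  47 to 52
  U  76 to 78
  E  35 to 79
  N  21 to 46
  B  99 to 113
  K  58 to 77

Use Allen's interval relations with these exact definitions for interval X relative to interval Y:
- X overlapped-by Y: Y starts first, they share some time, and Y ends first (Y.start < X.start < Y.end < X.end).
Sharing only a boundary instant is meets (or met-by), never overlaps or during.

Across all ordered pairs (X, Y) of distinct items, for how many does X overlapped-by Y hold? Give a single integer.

9

Checking all 110 ordered pairs for relation 'overlapped-by'; matching pairs in alphabetical order:
(B, S): B overlapped-by S ✓
(E, D): E overlapped-by D ✓
(E, N): E overlapped-by N ✓
(Q, D): Q overlapped-by D ✓
(Q, N): Q overlapped-by N ✓
(S, E): S overlapped-by E ✓
(S, Q): S overlapped-by Q ✓
(S, U): S overlapped-by U ✓
(U, K): U overlapped-by K ✓
Count: 9.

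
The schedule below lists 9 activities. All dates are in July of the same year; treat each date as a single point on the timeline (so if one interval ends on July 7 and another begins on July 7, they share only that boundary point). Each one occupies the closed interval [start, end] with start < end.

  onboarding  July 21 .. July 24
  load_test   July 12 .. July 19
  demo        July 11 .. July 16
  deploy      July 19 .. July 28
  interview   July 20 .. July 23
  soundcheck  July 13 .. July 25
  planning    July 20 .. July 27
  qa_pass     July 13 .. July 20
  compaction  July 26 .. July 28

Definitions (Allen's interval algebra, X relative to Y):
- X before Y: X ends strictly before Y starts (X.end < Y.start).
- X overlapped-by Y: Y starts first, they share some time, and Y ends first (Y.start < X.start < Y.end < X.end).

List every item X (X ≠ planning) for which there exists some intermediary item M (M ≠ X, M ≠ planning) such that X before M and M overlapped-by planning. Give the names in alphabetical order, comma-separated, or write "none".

demo, interview, load_test, onboarding, qa_pass, soundcheck

Target planning = [July 20, July 27].
Intermediaries M with M overlapped-by planning: compaction.
Via compaction — items with X before compaction: demo, interview, load_test, onboarding, qa_pass, soundcheck.
Union: demo, interview, load_test, onboarding, qa_pass, soundcheck.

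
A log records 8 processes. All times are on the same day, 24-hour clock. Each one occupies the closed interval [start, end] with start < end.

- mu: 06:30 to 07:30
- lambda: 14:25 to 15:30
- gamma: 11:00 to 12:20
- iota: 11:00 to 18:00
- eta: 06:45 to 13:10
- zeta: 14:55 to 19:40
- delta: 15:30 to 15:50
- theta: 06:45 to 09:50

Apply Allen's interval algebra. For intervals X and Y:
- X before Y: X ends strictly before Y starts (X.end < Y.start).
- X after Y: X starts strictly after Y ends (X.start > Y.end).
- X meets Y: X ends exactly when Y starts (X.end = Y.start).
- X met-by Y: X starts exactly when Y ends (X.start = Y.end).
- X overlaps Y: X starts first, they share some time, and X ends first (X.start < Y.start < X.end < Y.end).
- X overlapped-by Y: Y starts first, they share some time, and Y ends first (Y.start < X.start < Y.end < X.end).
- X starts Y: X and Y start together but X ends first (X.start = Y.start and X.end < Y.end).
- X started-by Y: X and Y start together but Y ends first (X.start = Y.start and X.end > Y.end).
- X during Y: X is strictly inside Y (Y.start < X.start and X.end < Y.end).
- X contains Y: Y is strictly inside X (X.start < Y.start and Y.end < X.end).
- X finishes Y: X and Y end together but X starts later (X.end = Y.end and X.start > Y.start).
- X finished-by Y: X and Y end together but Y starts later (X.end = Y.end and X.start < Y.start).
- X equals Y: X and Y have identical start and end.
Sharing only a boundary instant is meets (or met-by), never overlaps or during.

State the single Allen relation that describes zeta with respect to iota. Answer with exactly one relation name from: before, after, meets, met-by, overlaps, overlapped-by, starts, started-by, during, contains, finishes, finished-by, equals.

overlapped-by

zeta = [14:55, 19:40]; iota = [11:00, 18:00].
Compare endpoints: zeta.start > iota.start, zeta.start < iota.end, zeta.end > iota.start, zeta.end > iota.end.
That pattern is 'overlapped-by'.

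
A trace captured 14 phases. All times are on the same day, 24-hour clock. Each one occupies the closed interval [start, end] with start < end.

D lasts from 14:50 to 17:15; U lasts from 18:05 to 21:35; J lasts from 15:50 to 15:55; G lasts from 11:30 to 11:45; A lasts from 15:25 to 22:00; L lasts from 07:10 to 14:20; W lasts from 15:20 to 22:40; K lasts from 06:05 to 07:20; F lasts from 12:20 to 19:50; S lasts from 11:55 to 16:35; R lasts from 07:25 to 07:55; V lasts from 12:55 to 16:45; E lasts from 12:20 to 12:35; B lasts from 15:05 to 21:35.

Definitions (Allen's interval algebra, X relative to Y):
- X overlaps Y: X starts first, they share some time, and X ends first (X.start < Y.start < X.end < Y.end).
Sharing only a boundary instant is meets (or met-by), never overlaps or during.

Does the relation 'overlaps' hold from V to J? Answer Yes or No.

No

V = [12:55, 16:45], J = [15:50, 15:55].
Actual relation of V to J: contains.
Asked whether 'overlaps' holds → No.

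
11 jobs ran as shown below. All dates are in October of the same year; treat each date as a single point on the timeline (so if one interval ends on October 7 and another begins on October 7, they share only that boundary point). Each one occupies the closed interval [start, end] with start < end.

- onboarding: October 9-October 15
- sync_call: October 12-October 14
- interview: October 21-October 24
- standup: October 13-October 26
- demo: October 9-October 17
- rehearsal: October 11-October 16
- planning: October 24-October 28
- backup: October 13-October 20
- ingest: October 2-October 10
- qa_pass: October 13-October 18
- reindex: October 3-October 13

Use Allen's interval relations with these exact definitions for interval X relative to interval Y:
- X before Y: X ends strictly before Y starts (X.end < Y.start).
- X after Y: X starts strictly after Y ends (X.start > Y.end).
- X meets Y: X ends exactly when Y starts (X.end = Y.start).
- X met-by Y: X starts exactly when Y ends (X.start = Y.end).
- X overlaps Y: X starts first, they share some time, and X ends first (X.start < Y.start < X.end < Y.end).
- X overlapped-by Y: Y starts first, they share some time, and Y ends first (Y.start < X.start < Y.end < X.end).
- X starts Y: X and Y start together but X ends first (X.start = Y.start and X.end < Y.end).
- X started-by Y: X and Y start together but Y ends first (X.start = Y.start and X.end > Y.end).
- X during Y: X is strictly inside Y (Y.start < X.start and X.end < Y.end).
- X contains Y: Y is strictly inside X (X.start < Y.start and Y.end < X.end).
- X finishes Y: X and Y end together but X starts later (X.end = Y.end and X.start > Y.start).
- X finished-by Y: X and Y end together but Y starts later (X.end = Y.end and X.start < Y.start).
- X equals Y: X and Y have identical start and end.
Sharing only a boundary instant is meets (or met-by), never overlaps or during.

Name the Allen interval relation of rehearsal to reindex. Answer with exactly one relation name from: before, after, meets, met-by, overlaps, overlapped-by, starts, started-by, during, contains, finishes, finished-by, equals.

rehearsal = [October 11, October 16]; reindex = [October 3, October 13].
Compare endpoints: rehearsal.start > reindex.start, rehearsal.start < reindex.end, rehearsal.end > reindex.start, rehearsal.end > reindex.end.
That pattern is 'overlapped-by'.

overlapped-by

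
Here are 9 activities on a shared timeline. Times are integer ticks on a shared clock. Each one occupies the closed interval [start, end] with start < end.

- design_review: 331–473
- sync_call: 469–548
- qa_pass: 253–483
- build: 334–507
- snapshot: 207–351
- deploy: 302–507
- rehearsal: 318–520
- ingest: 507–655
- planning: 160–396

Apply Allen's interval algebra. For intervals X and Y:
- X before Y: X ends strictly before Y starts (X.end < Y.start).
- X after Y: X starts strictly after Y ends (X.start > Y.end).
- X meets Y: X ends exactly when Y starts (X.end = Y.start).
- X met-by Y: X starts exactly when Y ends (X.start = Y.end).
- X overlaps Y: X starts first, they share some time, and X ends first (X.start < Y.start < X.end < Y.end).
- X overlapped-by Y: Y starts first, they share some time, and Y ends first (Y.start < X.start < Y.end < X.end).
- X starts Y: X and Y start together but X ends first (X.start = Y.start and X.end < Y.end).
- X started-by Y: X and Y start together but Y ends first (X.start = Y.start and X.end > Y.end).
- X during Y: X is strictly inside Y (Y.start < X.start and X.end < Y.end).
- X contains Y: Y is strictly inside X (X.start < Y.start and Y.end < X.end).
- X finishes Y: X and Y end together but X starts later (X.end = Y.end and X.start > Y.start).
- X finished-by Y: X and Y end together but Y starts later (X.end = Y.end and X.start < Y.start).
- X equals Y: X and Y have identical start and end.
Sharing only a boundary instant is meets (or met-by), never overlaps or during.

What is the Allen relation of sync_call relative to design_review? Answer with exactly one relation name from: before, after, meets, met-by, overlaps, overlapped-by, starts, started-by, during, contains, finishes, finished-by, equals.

overlapped-by

sync_call = [469, 548]; design_review = [331, 473].
Compare endpoints: sync_call.start > design_review.start, sync_call.start < design_review.end, sync_call.end > design_review.start, sync_call.end > design_review.end.
That pattern is 'overlapped-by'.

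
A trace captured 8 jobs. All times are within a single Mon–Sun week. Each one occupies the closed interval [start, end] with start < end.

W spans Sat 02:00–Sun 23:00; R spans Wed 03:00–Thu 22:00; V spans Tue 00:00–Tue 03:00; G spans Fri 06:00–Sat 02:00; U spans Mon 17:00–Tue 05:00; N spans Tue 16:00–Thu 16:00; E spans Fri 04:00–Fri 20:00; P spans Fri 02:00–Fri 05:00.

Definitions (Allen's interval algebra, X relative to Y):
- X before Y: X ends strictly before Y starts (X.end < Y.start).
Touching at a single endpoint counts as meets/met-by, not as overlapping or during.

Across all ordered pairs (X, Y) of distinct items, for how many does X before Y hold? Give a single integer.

23

Checking all 56 ordered pairs for relation 'before'; matching pairs in alphabetical order:
(E, W): E before W ✓
(N, E): N before E ✓
(N, G): N before G ✓
(N, P): N before P ✓
(N, W): N before W ✓
(P, G): P before G ✓
(P, W): P before W ✓
(R, E): R before E ✓
(R, G): R before G ✓
(R, P): R before P ✓
(R, W): R before W ✓
(U, E): U before E ✓
(U, G): U before G ✓
(U, N): U before N ✓
(U, P): U before P ✓
(U, R): U before R ✓
(U, W): U before W ✓
(V, E): V before E ✓
(V, G): V before G ✓
(V, N): V before N ✓
(V, P): V before P ✓
(V, R): V before R ✓
(V, W): V before W ✓
Count: 23.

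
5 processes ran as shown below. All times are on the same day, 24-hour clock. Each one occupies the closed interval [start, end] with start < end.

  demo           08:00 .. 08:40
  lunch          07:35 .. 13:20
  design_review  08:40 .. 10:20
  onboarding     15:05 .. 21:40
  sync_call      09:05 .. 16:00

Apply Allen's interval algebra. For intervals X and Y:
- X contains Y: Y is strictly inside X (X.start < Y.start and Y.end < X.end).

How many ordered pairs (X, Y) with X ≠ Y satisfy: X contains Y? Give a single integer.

Checking all 20 ordered pairs for relation 'contains'; matching pairs in alphabetical order:
(lunch, demo): lunch contains demo ✓
(lunch, design_review): lunch contains design_review ✓
Count: 2.

2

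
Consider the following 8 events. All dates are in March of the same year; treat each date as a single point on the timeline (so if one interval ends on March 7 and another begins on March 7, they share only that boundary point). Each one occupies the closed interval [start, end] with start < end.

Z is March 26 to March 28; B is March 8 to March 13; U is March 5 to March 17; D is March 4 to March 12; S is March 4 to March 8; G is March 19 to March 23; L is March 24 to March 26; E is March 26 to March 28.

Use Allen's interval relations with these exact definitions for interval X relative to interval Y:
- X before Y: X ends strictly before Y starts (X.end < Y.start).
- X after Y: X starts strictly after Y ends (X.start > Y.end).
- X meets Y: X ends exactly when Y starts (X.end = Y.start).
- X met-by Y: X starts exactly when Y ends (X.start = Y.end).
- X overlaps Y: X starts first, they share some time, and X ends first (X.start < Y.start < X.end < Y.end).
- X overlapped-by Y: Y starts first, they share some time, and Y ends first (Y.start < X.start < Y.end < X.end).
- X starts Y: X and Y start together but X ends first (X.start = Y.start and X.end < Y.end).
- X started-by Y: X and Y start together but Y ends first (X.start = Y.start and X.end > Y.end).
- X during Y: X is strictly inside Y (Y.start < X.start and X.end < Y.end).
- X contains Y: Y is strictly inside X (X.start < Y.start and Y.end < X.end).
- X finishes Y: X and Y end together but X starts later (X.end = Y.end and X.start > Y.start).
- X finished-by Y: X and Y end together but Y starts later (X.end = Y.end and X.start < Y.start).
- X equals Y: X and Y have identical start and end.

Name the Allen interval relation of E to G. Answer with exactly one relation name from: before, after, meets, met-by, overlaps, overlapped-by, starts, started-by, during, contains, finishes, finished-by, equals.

after

E = [March 26, March 28]; G = [March 19, March 23].
Compare endpoints: E.start > G.start, E.start > G.end, E.end > G.start, E.end > G.end.
That pattern is 'after'.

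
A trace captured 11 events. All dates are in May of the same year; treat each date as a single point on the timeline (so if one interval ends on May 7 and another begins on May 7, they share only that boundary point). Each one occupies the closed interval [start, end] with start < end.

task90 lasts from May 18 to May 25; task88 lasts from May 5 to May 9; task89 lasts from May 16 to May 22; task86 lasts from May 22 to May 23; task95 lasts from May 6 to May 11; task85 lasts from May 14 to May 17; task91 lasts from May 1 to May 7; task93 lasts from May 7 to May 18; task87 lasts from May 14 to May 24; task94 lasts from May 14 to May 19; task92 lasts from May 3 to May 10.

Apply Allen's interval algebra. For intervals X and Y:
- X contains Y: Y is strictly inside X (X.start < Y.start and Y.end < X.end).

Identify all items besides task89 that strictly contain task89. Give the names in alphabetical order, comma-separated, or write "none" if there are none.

Target task89 = [May 16, May 22].
task85 [May 14, May 17] → overlaps → no.
task86 [May 22, May 23] → met-by → no.
task87 [May 14, May 24] → contains → yes.
task88 [May 5, May 9] → before → no.
task90 [May 18, May 25] → overlapped-by → no.
task91 [May 1, May 7] → before → no.
task92 [May 3, May 10] → before → no.
task93 [May 7, May 18] → overlaps → no.
task94 [May 14, May 19] → overlaps → no.
task95 [May 6, May 11] → before → no.
Result: task87.

task87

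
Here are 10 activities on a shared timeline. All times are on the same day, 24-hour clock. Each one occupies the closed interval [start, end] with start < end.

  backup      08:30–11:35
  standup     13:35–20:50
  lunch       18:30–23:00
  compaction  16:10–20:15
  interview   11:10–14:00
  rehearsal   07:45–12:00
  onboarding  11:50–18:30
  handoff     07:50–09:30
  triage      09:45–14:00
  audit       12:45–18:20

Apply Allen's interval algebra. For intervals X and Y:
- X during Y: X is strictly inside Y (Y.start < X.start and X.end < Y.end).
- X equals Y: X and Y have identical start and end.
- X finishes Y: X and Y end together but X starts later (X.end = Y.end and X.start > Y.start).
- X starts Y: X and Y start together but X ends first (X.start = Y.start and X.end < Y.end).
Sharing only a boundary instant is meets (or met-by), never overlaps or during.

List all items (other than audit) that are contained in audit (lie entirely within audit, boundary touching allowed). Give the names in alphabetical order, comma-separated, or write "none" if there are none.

none

Target audit = [12:45, 18:20].
backup [08:30, 11:35] → before → no.
compaction [16:10, 20:15] → overlapped-by → no.
handoff [07:50, 09:30] → before → no.
interview [11:10, 14:00] → overlaps → no.
lunch [18:30, 23:00] → after → no.
onboarding [11:50, 18:30] → contains → no.
rehearsal [07:45, 12:00] → before → no.
standup [13:35, 20:50] → overlapped-by → no.
triage [09:45, 14:00] → overlaps → no.
Result: none.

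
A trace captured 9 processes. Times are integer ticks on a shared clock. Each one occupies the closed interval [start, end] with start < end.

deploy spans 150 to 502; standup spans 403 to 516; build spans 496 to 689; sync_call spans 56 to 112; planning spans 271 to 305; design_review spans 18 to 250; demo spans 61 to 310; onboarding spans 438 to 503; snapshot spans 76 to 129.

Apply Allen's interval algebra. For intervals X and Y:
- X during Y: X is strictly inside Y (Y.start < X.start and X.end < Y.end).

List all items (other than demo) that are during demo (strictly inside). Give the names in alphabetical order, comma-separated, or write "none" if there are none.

planning, snapshot

Target demo = [61, 310].
build [496, 689] → after → no.
deploy [150, 502] → overlapped-by → no.
design_review [18, 250] → overlaps → no.
onboarding [438, 503] → after → no.
planning [271, 305] → during → yes.
snapshot [76, 129] → during → yes.
standup [403, 516] → after → no.
sync_call [56, 112] → overlaps → no.
Result: planning, snapshot.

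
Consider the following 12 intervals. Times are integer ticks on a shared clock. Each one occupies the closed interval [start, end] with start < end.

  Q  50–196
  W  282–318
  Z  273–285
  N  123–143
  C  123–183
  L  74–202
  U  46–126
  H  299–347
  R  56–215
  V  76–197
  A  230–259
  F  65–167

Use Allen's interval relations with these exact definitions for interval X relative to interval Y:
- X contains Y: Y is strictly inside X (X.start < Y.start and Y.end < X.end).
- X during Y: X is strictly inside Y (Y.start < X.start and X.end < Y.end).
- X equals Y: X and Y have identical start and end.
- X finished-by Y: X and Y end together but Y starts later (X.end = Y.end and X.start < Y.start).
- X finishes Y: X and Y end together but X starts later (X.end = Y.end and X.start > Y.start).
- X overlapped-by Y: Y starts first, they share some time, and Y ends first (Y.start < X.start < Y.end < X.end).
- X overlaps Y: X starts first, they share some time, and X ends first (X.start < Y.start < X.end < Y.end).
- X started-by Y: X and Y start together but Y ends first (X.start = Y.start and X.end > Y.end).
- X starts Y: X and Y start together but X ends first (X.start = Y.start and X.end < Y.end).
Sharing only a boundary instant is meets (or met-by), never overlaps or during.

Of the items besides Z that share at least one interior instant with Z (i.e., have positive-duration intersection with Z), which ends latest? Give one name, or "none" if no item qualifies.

W

Target Z = [273, 285].
A [230, 259] → before → excluded.
C [123, 183] → before → excluded.
F [65, 167] → before → excluded.
H [299, 347] → after → excluded.
L [74, 202] → before → excluded.
N [123, 143] → before → excluded.
Q [50, 196] → before → excluded.
R [56, 215] → before → excluded.
U [46, 126] → before → excluded.
V [76, 197] → before → excluded.
W [282, 318] → overlapped-by → candidate.
Among candidates, latest end is 318 → W.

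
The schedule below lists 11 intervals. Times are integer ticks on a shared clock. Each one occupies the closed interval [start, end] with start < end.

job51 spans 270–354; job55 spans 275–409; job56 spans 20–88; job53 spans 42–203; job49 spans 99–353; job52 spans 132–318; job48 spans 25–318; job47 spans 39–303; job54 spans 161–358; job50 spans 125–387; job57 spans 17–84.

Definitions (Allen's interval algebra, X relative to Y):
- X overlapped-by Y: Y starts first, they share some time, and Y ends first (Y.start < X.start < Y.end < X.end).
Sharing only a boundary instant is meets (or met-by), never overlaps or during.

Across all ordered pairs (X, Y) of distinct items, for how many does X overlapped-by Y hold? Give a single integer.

Checking all 110 ordered pairs for relation 'overlapped-by'; matching pairs in alphabetical order:
(job47, job56): job47 overlapped-by job56 ✓
(job47, job57): job47 overlapped-by job57 ✓
(job48, job56): job48 overlapped-by job56 ✓
(job48, job57): job48 overlapped-by job57 ✓
(job49, job47): job49 overlapped-by job47 ✓
(job49, job48): job49 overlapped-by job48 ✓
(job49, job53): job49 overlapped-by job53 ✓
(job50, job47): job50 overlapped-by job47 ✓
(job50, job48): job50 overlapped-by job48 ✓
(job50, job49): job50 overlapped-by job49 ✓
(job50, job53): job50 overlapped-by job53 ✓
(job51, job47): job51 overlapped-by job47 ✓
(job51, job48): job51 overlapped-by job48 ✓
(job51, job49): job51 overlapped-by job49 ✓
(job51, job52): job51 overlapped-by job52 ✓
(job52, job47): job52 overlapped-by job47 ✓
(job52, job53): job52 overlapped-by job53 ✓
(job53, job56): job53 overlapped-by job56 ✓
(job53, job57): job53 overlapped-by job57 ✓
(job54, job47): job54 overlapped-by job47 ✓
(job54, job48): job54 overlapped-by job48 ✓
(job54, job49): job54 overlapped-by job49 ✓
(job54, job52): job54 overlapped-by job52 ✓
(job54, job53): job54 overlapped-by job53 ✓
... plus 8 further pairs not listed.
Count: 32.

32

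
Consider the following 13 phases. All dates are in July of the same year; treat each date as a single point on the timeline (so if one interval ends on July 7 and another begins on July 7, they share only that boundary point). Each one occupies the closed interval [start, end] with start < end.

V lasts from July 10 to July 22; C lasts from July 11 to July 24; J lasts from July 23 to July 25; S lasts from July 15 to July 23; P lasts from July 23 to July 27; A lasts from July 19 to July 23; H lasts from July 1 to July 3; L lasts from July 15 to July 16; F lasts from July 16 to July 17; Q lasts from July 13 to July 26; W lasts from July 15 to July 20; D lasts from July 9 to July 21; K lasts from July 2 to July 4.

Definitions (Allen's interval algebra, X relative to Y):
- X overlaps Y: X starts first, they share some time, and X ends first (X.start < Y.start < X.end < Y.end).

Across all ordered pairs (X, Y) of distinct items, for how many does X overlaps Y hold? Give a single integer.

Checking all 156 ordered pairs for relation 'overlaps'; matching pairs in alphabetical order:
(C, J): C overlaps J ✓
(C, P): C overlaps P ✓
(C, Q): C overlaps Q ✓
(D, A): D overlaps A ✓
(D, C): D overlaps C ✓
(D, Q): D overlaps Q ✓
(D, S): D overlaps S ✓
(D, V): D overlaps V ✓
(H, K): H overlaps K ✓
(Q, P): Q overlaps P ✓
(V, A): V overlaps A ✓
(V, C): V overlaps C ✓
(V, Q): V overlaps Q ✓
(V, S): V overlaps S ✓
(W, A): W overlaps A ✓
Count: 15.

15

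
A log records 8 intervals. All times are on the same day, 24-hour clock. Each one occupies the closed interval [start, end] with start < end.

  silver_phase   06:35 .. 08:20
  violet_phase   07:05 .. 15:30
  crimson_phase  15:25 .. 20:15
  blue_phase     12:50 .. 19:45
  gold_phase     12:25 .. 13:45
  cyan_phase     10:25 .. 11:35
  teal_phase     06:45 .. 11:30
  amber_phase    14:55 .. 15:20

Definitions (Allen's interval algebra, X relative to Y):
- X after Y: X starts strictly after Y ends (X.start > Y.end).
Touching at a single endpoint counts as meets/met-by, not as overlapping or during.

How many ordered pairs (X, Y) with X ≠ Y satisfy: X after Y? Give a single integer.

16

Checking all 56 ordered pairs for relation 'after'; matching pairs in alphabetical order:
(amber_phase, cyan_phase): amber_phase after cyan_phase ✓
(amber_phase, gold_phase): amber_phase after gold_phase ✓
(amber_phase, silver_phase): amber_phase after silver_phase ✓
(amber_phase, teal_phase): amber_phase after teal_phase ✓
(blue_phase, cyan_phase): blue_phase after cyan_phase ✓
(blue_phase, silver_phase): blue_phase after silver_phase ✓
(blue_phase, teal_phase): blue_phase after teal_phase ✓
(crimson_phase, amber_phase): crimson_phase after amber_phase ✓
(crimson_phase, cyan_phase): crimson_phase after cyan_phase ✓
(crimson_phase, gold_phase): crimson_phase after gold_phase ✓
(crimson_phase, silver_phase): crimson_phase after silver_phase ✓
(crimson_phase, teal_phase): crimson_phase after teal_phase ✓
(cyan_phase, silver_phase): cyan_phase after silver_phase ✓
(gold_phase, cyan_phase): gold_phase after cyan_phase ✓
(gold_phase, silver_phase): gold_phase after silver_phase ✓
(gold_phase, teal_phase): gold_phase after teal_phase ✓
Count: 16.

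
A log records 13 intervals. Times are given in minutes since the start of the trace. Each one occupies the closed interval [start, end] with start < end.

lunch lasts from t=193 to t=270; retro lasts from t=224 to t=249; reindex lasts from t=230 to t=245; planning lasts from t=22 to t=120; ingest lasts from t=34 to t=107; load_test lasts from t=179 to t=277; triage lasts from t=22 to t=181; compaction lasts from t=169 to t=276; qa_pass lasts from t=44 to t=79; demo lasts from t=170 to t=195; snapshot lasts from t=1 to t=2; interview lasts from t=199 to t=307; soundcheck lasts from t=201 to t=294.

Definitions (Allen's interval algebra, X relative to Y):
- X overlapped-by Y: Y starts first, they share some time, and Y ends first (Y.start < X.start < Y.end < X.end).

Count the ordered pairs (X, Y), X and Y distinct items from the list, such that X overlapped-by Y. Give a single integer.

Checking all 156 ordered pairs for relation 'overlapped-by'; matching pairs in alphabetical order:
(compaction, triage): compaction overlapped-by triage ✓
(demo, triage): demo overlapped-by triage ✓
(interview, compaction): interview overlapped-by compaction ✓
(interview, load_test): interview overlapped-by load_test ✓
(interview, lunch): interview overlapped-by lunch ✓
(load_test, compaction): load_test overlapped-by compaction ✓
(load_test, demo): load_test overlapped-by demo ✓
(load_test, triage): load_test overlapped-by triage ✓
(lunch, demo): lunch overlapped-by demo ✓
(soundcheck, compaction): soundcheck overlapped-by compaction ✓
(soundcheck, load_test): soundcheck overlapped-by load_test ✓
(soundcheck, lunch): soundcheck overlapped-by lunch ✓
Count: 12.

12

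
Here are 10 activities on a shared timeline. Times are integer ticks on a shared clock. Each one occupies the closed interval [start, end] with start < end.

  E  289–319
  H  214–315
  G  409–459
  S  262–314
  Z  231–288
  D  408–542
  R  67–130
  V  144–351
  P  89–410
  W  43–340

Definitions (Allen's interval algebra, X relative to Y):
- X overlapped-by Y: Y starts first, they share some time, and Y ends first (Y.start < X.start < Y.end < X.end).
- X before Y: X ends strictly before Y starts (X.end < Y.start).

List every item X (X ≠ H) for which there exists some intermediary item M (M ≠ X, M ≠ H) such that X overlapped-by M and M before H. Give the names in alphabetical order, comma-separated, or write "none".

P

Target H = [214, 315].
Intermediaries M with M before H: R.
Via R — items with X overlapped-by R: P.
Union: P.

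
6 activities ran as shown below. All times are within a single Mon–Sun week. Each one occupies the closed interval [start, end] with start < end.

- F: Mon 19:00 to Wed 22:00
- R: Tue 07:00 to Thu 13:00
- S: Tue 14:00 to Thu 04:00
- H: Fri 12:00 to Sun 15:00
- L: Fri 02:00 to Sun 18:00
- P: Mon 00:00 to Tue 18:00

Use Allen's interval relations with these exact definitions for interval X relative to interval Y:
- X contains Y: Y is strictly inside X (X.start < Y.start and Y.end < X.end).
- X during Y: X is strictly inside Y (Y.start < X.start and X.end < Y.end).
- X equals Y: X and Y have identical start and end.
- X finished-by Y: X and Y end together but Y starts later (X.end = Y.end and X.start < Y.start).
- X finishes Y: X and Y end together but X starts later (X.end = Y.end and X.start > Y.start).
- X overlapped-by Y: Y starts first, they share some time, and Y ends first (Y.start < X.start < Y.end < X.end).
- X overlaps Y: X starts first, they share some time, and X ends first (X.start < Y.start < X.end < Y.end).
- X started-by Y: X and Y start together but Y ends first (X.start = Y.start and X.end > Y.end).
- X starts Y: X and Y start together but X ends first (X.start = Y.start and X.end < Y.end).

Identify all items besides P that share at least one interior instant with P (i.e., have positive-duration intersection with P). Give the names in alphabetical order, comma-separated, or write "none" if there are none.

F, R, S

Target P = [Mon 00:00, Tue 18:00].
F [Mon 19:00, Wed 22:00] → overlapped-by → yes.
H [Fri 12:00, Sun 15:00] → after → no.
L [Fri 02:00, Sun 18:00] → after → no.
R [Tue 07:00, Thu 13:00] → overlapped-by → yes.
S [Tue 14:00, Thu 04:00] → overlapped-by → yes.
Result: F, R, S.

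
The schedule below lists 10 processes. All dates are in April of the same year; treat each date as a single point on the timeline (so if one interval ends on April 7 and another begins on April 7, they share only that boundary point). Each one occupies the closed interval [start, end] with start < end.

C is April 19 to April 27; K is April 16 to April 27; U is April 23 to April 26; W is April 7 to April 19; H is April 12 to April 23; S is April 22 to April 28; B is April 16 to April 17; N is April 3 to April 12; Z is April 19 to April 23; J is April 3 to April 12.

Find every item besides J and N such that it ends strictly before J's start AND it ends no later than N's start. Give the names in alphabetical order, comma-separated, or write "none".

none

Conditions: its end is strictly before J's start (X.end < April 3) AND its end is no later than N's start (X.end <= April 3).
B: end April 17 < April 3? ✗; end April 17 <= April 3? ✗ → no.
C: end April 27 < April 3? ✗; end April 27 <= April 3? ✗ → no.
H: end April 23 < April 3? ✗; end April 23 <= April 3? ✗ → no.
K: end April 27 < April 3? ✗; end April 27 <= April 3? ✗ → no.
S: end April 28 < April 3? ✗; end April 28 <= April 3? ✗ → no.
U: end April 26 < April 3? ✗; end April 26 <= April 3? ✗ → no.
W: end April 19 < April 3? ✗; end April 19 <= April 3? ✗ → no.
Z: end April 23 < April 3? ✗; end April 23 <= April 3? ✗ → no.
Result: none.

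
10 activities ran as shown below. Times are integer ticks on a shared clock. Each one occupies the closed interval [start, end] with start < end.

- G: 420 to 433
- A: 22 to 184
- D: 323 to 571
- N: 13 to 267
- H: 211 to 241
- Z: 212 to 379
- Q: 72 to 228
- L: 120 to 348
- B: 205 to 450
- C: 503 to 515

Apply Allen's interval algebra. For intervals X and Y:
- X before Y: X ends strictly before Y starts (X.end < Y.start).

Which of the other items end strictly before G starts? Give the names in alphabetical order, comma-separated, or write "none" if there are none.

Target G = [420, 433].
A [22, 184] → before → yes.
B [205, 450] → contains → no.
C [503, 515] → after → no.
D [323, 571] → contains → no.
H [211, 241] → before → yes.
L [120, 348] → before → yes.
N [13, 267] → before → yes.
Q [72, 228] → before → yes.
Z [212, 379] → before → yes.
Result: A, H, L, N, Q, Z.

A, H, L, N, Q, Z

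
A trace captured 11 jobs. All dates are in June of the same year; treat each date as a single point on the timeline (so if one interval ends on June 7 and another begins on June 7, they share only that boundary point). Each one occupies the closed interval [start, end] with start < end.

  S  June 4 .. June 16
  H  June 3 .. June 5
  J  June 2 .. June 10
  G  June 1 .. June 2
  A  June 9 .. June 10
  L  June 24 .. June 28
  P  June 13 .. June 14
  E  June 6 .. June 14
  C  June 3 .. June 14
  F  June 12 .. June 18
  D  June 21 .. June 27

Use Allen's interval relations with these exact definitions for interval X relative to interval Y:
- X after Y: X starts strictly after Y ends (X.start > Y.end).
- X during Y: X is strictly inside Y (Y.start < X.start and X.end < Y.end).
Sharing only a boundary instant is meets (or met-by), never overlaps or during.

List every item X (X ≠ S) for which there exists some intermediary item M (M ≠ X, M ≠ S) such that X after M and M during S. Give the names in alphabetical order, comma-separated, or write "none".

Target S = [June 4, June 16].
Intermediaries M with M during S: A, E, P.
Via A — items with X after A: D, F, L, P.
Via E — items with X after E: D, L.
Via P — items with X after P: D, L.
Union: D, F, L, P.

D, F, L, P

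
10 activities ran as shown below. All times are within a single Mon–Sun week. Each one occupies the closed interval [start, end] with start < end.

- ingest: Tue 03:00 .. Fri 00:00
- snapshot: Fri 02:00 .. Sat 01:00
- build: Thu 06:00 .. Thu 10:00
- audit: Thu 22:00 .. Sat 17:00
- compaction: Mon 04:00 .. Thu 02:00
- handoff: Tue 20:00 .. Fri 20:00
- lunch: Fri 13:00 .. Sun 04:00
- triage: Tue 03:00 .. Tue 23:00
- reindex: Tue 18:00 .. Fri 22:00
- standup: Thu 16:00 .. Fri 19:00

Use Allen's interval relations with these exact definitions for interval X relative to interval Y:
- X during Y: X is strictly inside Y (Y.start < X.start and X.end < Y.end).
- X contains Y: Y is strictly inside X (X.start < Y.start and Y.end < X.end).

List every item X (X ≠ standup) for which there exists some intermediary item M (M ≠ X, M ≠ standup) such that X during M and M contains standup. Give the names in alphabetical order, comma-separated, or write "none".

build, handoff

Target standup = [Thu 16:00, Fri 19:00].
Intermediaries M with M contains standup: handoff, reindex.
Via handoff — items with X during handoff: build.
Via reindex — items with X during reindex: build, handoff.
Union: build, handoff.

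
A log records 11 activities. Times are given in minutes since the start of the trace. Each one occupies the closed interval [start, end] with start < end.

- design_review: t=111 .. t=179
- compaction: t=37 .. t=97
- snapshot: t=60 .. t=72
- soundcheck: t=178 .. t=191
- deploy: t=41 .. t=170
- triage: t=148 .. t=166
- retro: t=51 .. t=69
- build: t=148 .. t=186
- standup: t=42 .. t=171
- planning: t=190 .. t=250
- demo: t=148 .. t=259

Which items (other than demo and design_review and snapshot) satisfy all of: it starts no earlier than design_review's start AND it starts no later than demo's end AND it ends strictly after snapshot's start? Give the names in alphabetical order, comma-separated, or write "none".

build, planning, soundcheck, triage

Conditions: its start is no earlier than design_review's start (X.start >= t=111) AND its start is no later than demo's end (X.start <= t=259) AND its end is strictly after snapshot's start (X.end > t=60).
build: start t=148 >= t=111? ✓; start t=148 <= t=259? ✓; end t=186 > t=60? ✓ → yes.
compaction: start t=37 >= t=111? ✗; start t=37 <= t=259? ✓; end t=97 > t=60? ✓ → no.
deploy: start t=41 >= t=111? ✗; start t=41 <= t=259? ✓; end t=170 > t=60? ✓ → no.
planning: start t=190 >= t=111? ✓; start t=190 <= t=259? ✓; end t=250 > t=60? ✓ → yes.
retro: start t=51 >= t=111? ✗; start t=51 <= t=259? ✓; end t=69 > t=60? ✓ → no.
soundcheck: start t=178 >= t=111? ✓; start t=178 <= t=259? ✓; end t=191 > t=60? ✓ → yes.
standup: start t=42 >= t=111? ✗; start t=42 <= t=259? ✓; end t=171 > t=60? ✓ → no.
triage: start t=148 >= t=111? ✓; start t=148 <= t=259? ✓; end t=166 > t=60? ✓ → yes.
Result: build, planning, soundcheck, triage.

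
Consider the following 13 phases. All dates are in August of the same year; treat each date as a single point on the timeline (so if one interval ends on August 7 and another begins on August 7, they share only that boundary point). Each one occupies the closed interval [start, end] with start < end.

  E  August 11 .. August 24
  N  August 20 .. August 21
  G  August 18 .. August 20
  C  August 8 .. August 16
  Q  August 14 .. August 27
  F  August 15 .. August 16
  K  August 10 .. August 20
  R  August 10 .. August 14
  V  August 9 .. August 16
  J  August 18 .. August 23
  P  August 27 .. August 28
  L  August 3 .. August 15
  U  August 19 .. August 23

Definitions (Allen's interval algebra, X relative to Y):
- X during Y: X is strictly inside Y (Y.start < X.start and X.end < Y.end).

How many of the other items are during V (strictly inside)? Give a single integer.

Target V = [August 9, August 16].
C [August 8, August 16] → finished-by → no.
E [August 11, August 24] → overlapped-by → no.
F [August 15, August 16] → finishes → no.
G [August 18, August 20] → after → no.
J [August 18, August 23] → after → no.
K [August 10, August 20] → overlapped-by → no.
L [August 3, August 15] → overlaps → no.
N [August 20, August 21] → after → no.
P [August 27, August 28] → after → no.
Q [August 14, August 27] → overlapped-by → no.
R [August 10, August 14] → during → counts.
U [August 19, August 23] → after → no.
Total: 1.

1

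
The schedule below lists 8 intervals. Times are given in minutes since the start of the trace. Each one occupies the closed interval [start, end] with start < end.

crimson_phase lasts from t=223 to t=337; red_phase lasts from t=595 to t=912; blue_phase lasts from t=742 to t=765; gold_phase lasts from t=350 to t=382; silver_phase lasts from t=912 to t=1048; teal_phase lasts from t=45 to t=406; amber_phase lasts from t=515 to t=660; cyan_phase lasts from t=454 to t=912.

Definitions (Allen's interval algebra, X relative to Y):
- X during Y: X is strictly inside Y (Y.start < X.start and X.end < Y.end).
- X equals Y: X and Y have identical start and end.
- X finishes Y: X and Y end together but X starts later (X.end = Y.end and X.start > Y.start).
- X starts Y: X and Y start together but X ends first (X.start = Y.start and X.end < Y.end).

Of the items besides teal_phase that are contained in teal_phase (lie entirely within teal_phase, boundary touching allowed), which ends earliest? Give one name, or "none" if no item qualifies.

crimson_phase

Target teal_phase = [t=45, t=406].
amber_phase [t=515, t=660] → after → excluded.
blue_phase [t=742, t=765] → after → excluded.
crimson_phase [t=223, t=337] → during → candidate.
cyan_phase [t=454, t=912] → after → excluded.
gold_phase [t=350, t=382] → during → candidate.
red_phase [t=595, t=912] → after → excluded.
silver_phase [t=912, t=1048] → after → excluded.
Among candidates, earliest end is t=337 → crimson_phase.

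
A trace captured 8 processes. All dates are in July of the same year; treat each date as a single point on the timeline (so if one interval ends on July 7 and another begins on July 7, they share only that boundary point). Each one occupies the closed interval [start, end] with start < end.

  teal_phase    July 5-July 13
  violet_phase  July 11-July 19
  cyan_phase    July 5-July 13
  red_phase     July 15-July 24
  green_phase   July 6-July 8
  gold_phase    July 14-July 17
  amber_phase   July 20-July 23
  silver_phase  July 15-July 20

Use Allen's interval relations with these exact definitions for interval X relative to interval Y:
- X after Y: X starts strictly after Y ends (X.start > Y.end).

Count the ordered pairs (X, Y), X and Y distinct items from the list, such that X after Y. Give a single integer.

Checking all 56 ordered pairs for relation 'after'; matching pairs in alphabetical order:
(amber_phase, cyan_phase): amber_phase after cyan_phase ✓
(amber_phase, gold_phase): amber_phase after gold_phase ✓
(amber_phase, green_phase): amber_phase after green_phase ✓
(amber_phase, teal_phase): amber_phase after teal_phase ✓
(amber_phase, violet_phase): amber_phase after violet_phase ✓
(gold_phase, cyan_phase): gold_phase after cyan_phase ✓
(gold_phase, green_phase): gold_phase after green_phase ✓
(gold_phase, teal_phase): gold_phase after teal_phase ✓
(red_phase, cyan_phase): red_phase after cyan_phase ✓
(red_phase, green_phase): red_phase after green_phase ✓
(red_phase, teal_phase): red_phase after teal_phase ✓
(silver_phase, cyan_phase): silver_phase after cyan_phase ✓
(silver_phase, green_phase): silver_phase after green_phase ✓
(silver_phase, teal_phase): silver_phase after teal_phase ✓
(violet_phase, green_phase): violet_phase after green_phase ✓
Count: 15.

15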